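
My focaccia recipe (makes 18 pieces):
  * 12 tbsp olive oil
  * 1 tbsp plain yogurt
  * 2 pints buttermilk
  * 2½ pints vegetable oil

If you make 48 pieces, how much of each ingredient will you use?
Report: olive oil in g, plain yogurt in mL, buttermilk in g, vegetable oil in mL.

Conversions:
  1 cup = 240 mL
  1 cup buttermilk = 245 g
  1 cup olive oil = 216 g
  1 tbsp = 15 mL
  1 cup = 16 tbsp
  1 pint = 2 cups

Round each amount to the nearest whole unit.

Scaling factor: 48/18 = 8/3.
olive oil: 12 tbsp × 8/3 ÷ 16 tbsp/cup × 216 g/cup = 432 g
plain yogurt: 1 tbsp × 8/3 × 15 mL/tbsp = 40 mL
buttermilk: 2 pint × 8/3 × 2 cup/pint × 245 g/cup ≈ 2613 g
vegetable oil: 2.5 pint × 8/3 × 2 cup/pint × 240 mL/cup = 3200 mL

olive oil: 432 g; plain yogurt: 40 mL; buttermilk: 2613 g; vegetable oil: 3200 mL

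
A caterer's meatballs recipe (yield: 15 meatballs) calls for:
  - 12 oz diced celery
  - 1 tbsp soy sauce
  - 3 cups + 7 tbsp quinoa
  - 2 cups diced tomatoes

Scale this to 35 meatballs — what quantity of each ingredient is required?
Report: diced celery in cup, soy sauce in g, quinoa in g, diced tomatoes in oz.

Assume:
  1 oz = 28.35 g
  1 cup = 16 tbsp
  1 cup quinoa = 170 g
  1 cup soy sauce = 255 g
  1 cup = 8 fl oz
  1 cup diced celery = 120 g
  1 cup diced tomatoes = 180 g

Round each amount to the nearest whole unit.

Scaling factor: 35/15 = 7/3.
diced celery: 12 oz × 7/3 × 28.35 g/oz ÷ 120 g/cup ≈ 7 cup
soy sauce: 1 tbsp × 7/3 ÷ 16 tbsp/cup × 255 g/cup ≈ 37 g
quinoa: (3 cup + 7 tbsp = 3.4375 cup) × 7/3 × 170 g/cup ≈ 1364 g
diced tomatoes: 2 cup × 7/3 × 180 g/cup ÷ 28.35 g/oz ≈ 30 oz

diced celery: 7 cup; soy sauce: 37 g; quinoa: 1364 g; diced tomatoes: 30 oz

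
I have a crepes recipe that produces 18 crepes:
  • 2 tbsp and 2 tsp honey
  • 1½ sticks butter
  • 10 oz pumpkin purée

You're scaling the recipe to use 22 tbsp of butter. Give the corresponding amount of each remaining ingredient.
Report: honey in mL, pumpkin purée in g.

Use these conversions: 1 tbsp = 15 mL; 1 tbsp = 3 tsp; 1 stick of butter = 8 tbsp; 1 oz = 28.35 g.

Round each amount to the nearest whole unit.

The original recipe has 12 tbsp of butter, so the scaling factor is 22 ÷ 12 = 11/6.
honey: (2 tbsp + 2 tsp = 8/3 tbsp) × 11/6 × 15 mL/tbsp ≈ 73 mL
pumpkin purée: 10 oz × 11/6 × 28.35 g/oz ≈ 520 g

honey: 73 mL; pumpkin purée: 520 g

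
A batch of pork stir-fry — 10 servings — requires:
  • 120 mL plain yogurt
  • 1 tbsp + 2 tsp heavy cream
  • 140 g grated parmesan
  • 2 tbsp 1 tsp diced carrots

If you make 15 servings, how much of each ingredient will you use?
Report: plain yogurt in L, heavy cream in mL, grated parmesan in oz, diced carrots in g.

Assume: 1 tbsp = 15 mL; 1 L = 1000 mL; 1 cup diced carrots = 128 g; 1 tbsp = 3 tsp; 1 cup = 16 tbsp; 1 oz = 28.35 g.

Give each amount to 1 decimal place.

Scaling factor: 15/10 = 3/2 = 1.5.
plain yogurt: 120 mL × 3/2 ÷ 1000 mL/L ≈ 0.2 L
heavy cream: (1 tbsp + 2 tsp = 5/3 tbsp) × 3/2 × 15 mL/tbsp = 37.5 mL
grated parmesan: 140 g × 3/2 ÷ 28.35 g/oz ≈ 7.4 oz
diced carrots: (2 tbsp + 1 tsp = 7/3 tbsp) × 3/2 ÷ 16 tbsp/cup × 128 g/cup = 28.0 g

plain yogurt: 0.2 L; heavy cream: 37.5 mL; grated parmesan: 7.4 oz; diced carrots: 28.0 g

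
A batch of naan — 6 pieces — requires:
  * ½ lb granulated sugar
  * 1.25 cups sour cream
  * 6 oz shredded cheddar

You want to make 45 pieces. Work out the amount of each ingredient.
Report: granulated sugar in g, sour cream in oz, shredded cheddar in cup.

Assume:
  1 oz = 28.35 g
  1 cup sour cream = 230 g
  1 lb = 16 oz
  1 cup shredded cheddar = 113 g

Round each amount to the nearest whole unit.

granulated sugar: 1701 g; sour cream: 76 oz; shredded cheddar: 11 cup

Scaling factor: 45/6 = 15/2 = 7.5.
granulated sugar: 0.5 lb × 15/2 × 16 oz/lb × 28.35 g/oz = 1701 g
sour cream: 1.25 cup × 15/2 × 230 g/cup ÷ 28.35 g/oz ≈ 76 oz
shredded cheddar: 6 oz × 15/2 × 28.35 g/oz ÷ 113 g/cup ≈ 11 cup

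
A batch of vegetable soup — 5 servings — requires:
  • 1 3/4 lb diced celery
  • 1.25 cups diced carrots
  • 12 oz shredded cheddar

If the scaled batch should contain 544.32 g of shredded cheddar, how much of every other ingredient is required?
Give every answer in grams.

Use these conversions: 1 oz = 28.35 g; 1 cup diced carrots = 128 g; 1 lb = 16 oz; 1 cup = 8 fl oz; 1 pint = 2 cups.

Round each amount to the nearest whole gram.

diced celery: 1270 g; diced carrots: 256 g

The original recipe has 340.2 g of shredded cheddar, so the scaling factor is 544.32 ÷ 340.2 = 8/5 = 1.6.
diced celery: 1.75 lb × 8/5 × 16 oz/lb × 28.35 g/oz ≈ 1270 g
diced carrots: 1.25 cup × 8/5 × 128 g/cup = 256 g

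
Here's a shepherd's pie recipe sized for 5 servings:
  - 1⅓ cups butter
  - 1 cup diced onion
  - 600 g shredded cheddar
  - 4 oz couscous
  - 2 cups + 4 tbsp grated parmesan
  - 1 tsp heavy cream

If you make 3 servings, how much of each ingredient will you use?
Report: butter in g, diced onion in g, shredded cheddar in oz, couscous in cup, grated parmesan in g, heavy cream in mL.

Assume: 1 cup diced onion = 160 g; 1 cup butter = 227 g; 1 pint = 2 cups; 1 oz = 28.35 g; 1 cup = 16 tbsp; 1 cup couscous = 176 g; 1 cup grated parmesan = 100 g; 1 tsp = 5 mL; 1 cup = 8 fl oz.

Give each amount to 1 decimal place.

butter: 181.6 g; diced onion: 96.0 g; shredded cheddar: 12.7 oz; couscous: 0.4 cup; grated parmesan: 135.0 g; heavy cream: 3.0 mL

Scaling factor: 3/5 = 0.6.
butter: 4/3 cup × 3/5 × 227 g/cup = 181.6 g
diced onion: 1 cup × 3/5 × 160 g/cup = 96.0 g
shredded cheddar: 600 g × 3/5 ÷ 28.35 g/oz ≈ 12.7 oz
couscous: 4 oz × 3/5 × 28.35 g/oz ÷ 176 g/cup ≈ 0.4 cup
grated parmesan: (2 cup + 4 tbsp = 2.25 cup) × 3/5 × 100 g/cup = 135.0 g
heavy cream: 1 tsp × 3/5 × 5 mL/tsp = 3.0 mL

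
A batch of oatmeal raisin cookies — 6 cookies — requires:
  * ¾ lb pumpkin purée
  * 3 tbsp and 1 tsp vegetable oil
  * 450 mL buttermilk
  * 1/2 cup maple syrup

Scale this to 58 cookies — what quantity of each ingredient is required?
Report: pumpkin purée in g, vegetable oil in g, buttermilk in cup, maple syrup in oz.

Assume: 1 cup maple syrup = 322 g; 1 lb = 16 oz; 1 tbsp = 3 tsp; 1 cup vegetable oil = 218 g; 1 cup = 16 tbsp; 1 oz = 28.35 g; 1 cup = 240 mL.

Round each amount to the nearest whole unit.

pumpkin purée: 3289 g; vegetable oil: 439 g; buttermilk: 18 cup; maple syrup: 55 oz

Scaling factor: 58/6 = 29/3.
pumpkin purée: 0.75 lb × 29/3 × 16 oz/lb × 28.35 g/oz ≈ 3289 g
vegetable oil: (3 tbsp + 1 tsp = 10/3 tbsp) × 29/3 ÷ 16 tbsp/cup × 218 g/cup ≈ 439 g
buttermilk: 450 mL × 29/3 ÷ 240 mL/cup ≈ 18 cup
maple syrup: 0.5 cup × 29/3 × 322 g/cup ÷ 28.35 g/oz ≈ 55 oz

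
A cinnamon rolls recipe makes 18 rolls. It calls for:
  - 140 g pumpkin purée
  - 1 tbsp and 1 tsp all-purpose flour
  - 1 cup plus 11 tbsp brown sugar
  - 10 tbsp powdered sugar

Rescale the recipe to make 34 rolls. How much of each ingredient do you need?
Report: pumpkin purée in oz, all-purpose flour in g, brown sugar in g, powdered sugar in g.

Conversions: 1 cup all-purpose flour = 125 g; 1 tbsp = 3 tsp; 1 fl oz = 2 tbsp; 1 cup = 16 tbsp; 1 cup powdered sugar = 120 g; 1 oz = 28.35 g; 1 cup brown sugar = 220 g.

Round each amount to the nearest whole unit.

pumpkin purée: 9 oz; all-purpose flour: 20 g; brown sugar: 701 g; powdered sugar: 142 g

Scaling factor: 34/18 = 17/9.
pumpkin purée: 140 g × 17/9 ÷ 28.35 g/oz ≈ 9 oz
all-purpose flour: (1 tbsp + 1 tsp = 4/3 tbsp) × 17/9 ÷ 16 tbsp/cup × 125 g/cup ≈ 20 g
brown sugar: (1 cup + 11 tbsp = 1.6875 cup) × 17/9 × 220 g/cup ≈ 701 g
powdered sugar: 10 tbsp × 17/9 ÷ 16 tbsp/cup × 120 g/cup ≈ 142 g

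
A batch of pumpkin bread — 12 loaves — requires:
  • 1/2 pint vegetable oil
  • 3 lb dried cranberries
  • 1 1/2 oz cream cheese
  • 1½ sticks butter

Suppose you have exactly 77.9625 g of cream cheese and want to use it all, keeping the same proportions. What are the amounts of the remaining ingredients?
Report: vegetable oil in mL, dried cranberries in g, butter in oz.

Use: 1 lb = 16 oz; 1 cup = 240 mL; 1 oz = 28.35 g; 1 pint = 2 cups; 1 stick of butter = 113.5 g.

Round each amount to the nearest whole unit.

vegetable oil: 440 mL; dried cranberries: 2495 g; butter: 11 oz

The original recipe has 42.525 g of cream cheese, so the scaling factor is 77.9625 ÷ 42.525 = 11/6.
vegetable oil: 0.5 pint × 11/6 × 2 cup/pint × 240 mL/cup = 440 mL
dried cranberries: 3 lb × 11/6 × 16 oz/lb × 28.35 g/oz ≈ 2495 g
butter: 1.5 stick × 11/6 × 113.5 g/stick ÷ 28.35 g/oz ≈ 11 oz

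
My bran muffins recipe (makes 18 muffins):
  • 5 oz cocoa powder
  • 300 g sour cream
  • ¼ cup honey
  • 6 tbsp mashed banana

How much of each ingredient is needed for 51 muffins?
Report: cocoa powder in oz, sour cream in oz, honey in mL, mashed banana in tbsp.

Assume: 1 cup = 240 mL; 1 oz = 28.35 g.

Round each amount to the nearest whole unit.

Scaling factor: 51/18 = 17/6.
cocoa powder: 5 oz × 17/6 ≈ 14 oz
sour cream: 300 g × 17/6 ÷ 28.35 g/oz ≈ 30 oz
honey: 0.25 cup × 17/6 × 240 mL/cup = 170 mL
mashed banana: 6 tbsp × 17/6 = 17 tbsp

cocoa powder: 14 oz; sour cream: 30 oz; honey: 170 mL; mashed banana: 17 tbsp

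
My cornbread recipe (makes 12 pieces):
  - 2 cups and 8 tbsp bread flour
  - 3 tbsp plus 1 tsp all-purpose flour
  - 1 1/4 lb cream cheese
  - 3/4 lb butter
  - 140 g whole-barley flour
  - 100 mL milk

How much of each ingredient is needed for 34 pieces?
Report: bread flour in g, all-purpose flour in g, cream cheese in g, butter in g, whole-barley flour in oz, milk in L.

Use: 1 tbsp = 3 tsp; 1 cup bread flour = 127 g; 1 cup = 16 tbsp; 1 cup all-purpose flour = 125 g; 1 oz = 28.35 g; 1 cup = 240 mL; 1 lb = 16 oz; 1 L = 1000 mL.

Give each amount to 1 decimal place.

bread flour: 899.6 g; all-purpose flour: 73.8 g; cream cheese: 1606.5 g; butter: 963.9 g; whole-barley flour: 14.0 oz; milk: 0.3 L

Scaling factor: 34/12 = 17/6.
bread flour: (2 cup + 8 tbsp = 2.5 cup) × 17/6 × 127 g/cup ≈ 899.6 g
all-purpose flour: (3 tbsp + 1 tsp = 10/3 tbsp) × 17/6 ÷ 16 tbsp/cup × 125 g/cup ≈ 73.8 g
cream cheese: 1.25 lb × 17/6 × 16 oz/lb × 28.35 g/oz = 1606.5 g
butter: 0.75 lb × 17/6 × 16 oz/lb × 28.35 g/oz = 963.9 g
whole-barley flour: 140 g × 17/6 ÷ 28.35 g/oz ≈ 14.0 oz
milk: 100 mL × 17/6 ÷ 1000 mL/L ≈ 0.3 L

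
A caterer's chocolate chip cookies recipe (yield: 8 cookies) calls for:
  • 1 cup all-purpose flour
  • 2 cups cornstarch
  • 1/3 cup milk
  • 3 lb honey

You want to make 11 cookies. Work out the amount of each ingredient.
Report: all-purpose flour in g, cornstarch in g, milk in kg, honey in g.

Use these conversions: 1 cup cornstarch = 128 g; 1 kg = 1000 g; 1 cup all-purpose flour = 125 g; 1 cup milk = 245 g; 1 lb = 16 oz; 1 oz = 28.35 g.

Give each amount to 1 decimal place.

Scaling factor: 11/8 = 1.375.
all-purpose flour: 1 cup × 11/8 × 125 g/cup ≈ 171.9 g
cornstarch: 2 cup × 11/8 × 128 g/cup = 352.0 g
milk: 1/3 cup × 11/8 × 245 g/cup ÷ 1000 g/kg ≈ 0.1 kg
honey: 3 lb × 11/8 × 16 oz/lb × 28.35 g/oz = 1871.1 g

all-purpose flour: 171.9 g; cornstarch: 352.0 g; milk: 0.1 kg; honey: 1871.1 g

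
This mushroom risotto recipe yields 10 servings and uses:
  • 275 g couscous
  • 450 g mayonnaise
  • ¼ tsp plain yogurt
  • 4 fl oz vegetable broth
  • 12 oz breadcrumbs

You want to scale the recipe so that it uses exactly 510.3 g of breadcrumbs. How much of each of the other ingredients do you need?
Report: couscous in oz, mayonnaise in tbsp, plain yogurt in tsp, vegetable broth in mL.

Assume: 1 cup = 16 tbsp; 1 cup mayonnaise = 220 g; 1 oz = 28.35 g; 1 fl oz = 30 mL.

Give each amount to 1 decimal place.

The original recipe has 340.2 g of breadcrumbs, so the scaling factor is 510.3 ÷ 340.2 = 3/2 = 1.5.
couscous: 275 g × 3/2 ÷ 28.35 g/oz ≈ 14.6 oz
mayonnaise: 450 g × 3/2 ÷ 220 g/cup × 16 tbsp/cup ≈ 49.1 tbsp
plain yogurt: 0.25 tsp × 3/2 ≈ 0.4 tsp
vegetable broth: 4 fl oz × 3/2 × 30 mL/fl oz = 180.0 mL

couscous: 14.6 oz; mayonnaise: 49.1 tbsp; plain yogurt: 0.4 tsp; vegetable broth: 180.0 mL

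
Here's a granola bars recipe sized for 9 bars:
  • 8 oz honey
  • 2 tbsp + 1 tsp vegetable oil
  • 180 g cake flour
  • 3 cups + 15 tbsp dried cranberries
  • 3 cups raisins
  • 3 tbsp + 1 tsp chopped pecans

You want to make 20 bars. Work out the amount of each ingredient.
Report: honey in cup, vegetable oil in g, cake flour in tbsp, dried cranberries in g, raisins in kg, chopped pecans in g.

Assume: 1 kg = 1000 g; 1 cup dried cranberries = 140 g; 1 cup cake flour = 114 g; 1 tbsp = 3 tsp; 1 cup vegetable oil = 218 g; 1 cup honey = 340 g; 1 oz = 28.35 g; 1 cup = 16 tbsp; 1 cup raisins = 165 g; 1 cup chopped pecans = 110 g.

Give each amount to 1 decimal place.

Scaling factor: 20/9.
honey: 8 oz × 20/9 × 28.35 g/oz ÷ 340 g/cup ≈ 1.5 cup
vegetable oil: (2 tbsp + 1 tsp = 7/3 tbsp) × 20/9 ÷ 16 tbsp/cup × 218 g/cup ≈ 70.6 g
cake flour: 180 g × 20/9 ÷ 114 g/cup × 16 tbsp/cup ≈ 56.1 tbsp
dried cranberries: (3 cup + 15 tbsp = 3.9375 cup) × 20/9 × 140 g/cup = 1225.0 g
raisins: 3 cup × 20/9 × 165 g/cup ÷ 1000 g/kg = 1.1 kg
chopped pecans: (3 tbsp + 1 tsp = 10/3 tbsp) × 20/9 ÷ 16 tbsp/cup × 110 g/cup ≈ 50.9 g

honey: 1.5 cup; vegetable oil: 70.6 g; cake flour: 56.1 tbsp; dried cranberries: 1225.0 g; raisins: 1.1 kg; chopped pecans: 50.9 g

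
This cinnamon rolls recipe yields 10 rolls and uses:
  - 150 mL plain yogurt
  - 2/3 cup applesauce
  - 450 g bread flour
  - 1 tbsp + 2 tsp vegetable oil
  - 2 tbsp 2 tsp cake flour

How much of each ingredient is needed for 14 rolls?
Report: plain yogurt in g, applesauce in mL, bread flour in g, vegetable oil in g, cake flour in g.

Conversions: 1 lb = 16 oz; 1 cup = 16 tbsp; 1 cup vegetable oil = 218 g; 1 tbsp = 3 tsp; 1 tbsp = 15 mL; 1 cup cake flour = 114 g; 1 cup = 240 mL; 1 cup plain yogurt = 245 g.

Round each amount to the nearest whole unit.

plain yogurt: 214 g; applesauce: 224 mL; bread flour: 630 g; vegetable oil: 32 g; cake flour: 27 g

Scaling factor: 14/10 = 7/5 = 1.4.
plain yogurt: 150 mL × 7/5 ÷ 240 mL/cup × 245 g/cup ≈ 214 g
applesauce: 2/3 cup × 7/5 × 240 mL/cup = 224 mL
bread flour: 450 g × 7/5 = 630 g
vegetable oil: (1 tbsp + 2 tsp = 5/3 tbsp) × 7/5 ÷ 16 tbsp/cup × 218 g/cup ≈ 32 g
cake flour: (2 tbsp + 2 tsp = 8/3 tbsp) × 7/5 ÷ 16 tbsp/cup × 114 g/cup ≈ 27 g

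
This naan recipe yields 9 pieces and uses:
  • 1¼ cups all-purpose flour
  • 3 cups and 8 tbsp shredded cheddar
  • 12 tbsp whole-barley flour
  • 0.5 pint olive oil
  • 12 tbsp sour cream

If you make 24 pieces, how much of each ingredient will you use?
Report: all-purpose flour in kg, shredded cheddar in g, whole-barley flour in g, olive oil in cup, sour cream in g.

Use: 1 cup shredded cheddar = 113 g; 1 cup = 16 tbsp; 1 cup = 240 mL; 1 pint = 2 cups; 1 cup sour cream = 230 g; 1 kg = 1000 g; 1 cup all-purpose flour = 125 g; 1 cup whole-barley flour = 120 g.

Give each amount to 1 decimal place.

all-purpose flour: 0.4 kg; shredded cheddar: 1054.7 g; whole-barley flour: 240.0 g; olive oil: 2.7 cup; sour cream: 460.0 g

Scaling factor: 24/9 = 8/3.
all-purpose flour: 1.25 cup × 8/3 × 125 g/cup ÷ 1000 g/kg ≈ 0.4 kg
shredded cheddar: (3 cup + 8 tbsp = 3.5 cup) × 8/3 × 113 g/cup ≈ 1054.7 g
whole-barley flour: 12 tbsp × 8/3 ÷ 16 tbsp/cup × 120 g/cup = 240.0 g
olive oil: 0.5 pint × 8/3 × 2 cup/pint ≈ 2.7 cup
sour cream: 12 tbsp × 8/3 ÷ 16 tbsp/cup × 230 g/cup = 460.0 g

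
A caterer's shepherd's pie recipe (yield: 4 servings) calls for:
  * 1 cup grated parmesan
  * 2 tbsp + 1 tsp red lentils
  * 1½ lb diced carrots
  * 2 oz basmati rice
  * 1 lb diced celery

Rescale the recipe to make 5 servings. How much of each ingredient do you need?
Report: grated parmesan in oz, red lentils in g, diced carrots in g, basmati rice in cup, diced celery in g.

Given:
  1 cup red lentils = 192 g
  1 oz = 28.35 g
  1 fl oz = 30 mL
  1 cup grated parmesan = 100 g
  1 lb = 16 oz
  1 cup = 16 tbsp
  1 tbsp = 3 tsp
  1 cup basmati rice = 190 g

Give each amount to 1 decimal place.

Scaling factor: 5/4 = 1.25.
grated parmesan: 1 cup × 5/4 × 100 g/cup ÷ 28.35 g/oz ≈ 4.4 oz
red lentils: (2 tbsp + 1 tsp = 7/3 tbsp) × 5/4 ÷ 16 tbsp/cup × 192 g/cup = 35.0 g
diced carrots: 1.5 lb × 5/4 × 16 oz/lb × 28.35 g/oz = 850.5 g
basmati rice: 2 oz × 5/4 × 28.35 g/oz ÷ 190 g/cup ≈ 0.4 cup
diced celery: 1 lb × 5/4 × 16 oz/lb × 28.35 g/oz = 567.0 g

grated parmesan: 4.4 oz; red lentils: 35.0 g; diced carrots: 850.5 g; basmati rice: 0.4 cup; diced celery: 567.0 g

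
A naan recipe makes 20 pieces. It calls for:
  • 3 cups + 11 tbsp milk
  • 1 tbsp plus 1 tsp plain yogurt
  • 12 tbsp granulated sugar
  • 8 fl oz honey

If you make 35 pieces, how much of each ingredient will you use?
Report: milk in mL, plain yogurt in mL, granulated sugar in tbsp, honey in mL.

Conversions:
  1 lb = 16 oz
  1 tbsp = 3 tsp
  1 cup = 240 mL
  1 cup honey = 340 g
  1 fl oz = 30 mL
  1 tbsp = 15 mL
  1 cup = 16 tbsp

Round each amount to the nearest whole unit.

milk: 1549 mL; plain yogurt: 35 mL; granulated sugar: 21 tbsp; honey: 420 mL

Scaling factor: 35/20 = 7/4 = 1.75.
milk: (3 cup + 11 tbsp = 3.6875 cup) × 7/4 × 240 mL/cup ≈ 1549 mL
plain yogurt: (1 tbsp + 1 tsp = 4/3 tbsp) × 7/4 × 15 mL/tbsp = 35 mL
granulated sugar: 12 tbsp × 7/4 = 21 tbsp
honey: 8 fl oz × 7/4 × 30 mL/fl oz = 420 mL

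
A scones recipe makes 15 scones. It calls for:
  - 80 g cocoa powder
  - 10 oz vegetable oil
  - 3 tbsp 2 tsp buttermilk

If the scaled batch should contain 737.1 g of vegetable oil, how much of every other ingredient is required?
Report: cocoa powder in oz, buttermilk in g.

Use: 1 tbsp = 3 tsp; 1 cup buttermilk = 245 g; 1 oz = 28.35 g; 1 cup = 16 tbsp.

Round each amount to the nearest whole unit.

The original recipe has 283.5 g of vegetable oil, so the scaling factor is 737.1 ÷ 283.5 = 13/5 = 2.6.
cocoa powder: 80 g × 13/5 ÷ 28.35 g/oz ≈ 7 oz
buttermilk: (3 tbsp + 2 tsp = 11/3 tbsp) × 13/5 ÷ 16 tbsp/cup × 245 g/cup ≈ 146 g

cocoa powder: 7 oz; buttermilk: 146 g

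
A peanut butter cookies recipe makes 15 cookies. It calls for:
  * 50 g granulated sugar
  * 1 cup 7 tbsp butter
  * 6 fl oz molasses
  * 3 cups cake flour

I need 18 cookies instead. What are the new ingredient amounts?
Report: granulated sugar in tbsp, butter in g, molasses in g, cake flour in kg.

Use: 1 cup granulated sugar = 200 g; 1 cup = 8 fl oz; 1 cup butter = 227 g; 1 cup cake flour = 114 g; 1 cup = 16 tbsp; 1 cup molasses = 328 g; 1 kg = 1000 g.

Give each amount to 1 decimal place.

granulated sugar: 4.8 tbsp; butter: 391.6 g; molasses: 295.2 g; cake flour: 0.4 kg

Scaling factor: 18/15 = 6/5 = 1.2.
granulated sugar: 50 g × 6/5 ÷ 200 g/cup × 16 tbsp/cup = 4.8 tbsp
butter: (1 cup + 7 tbsp = 1.4375 cup) × 6/5 × 227 g/cup ≈ 391.6 g
molasses: 6 fl oz × 6/5 ÷ 8 fl oz/cup × 328 g/cup = 295.2 g
cake flour: 3 cup × 6/5 × 114 g/cup ÷ 1000 g/kg ≈ 0.4 kg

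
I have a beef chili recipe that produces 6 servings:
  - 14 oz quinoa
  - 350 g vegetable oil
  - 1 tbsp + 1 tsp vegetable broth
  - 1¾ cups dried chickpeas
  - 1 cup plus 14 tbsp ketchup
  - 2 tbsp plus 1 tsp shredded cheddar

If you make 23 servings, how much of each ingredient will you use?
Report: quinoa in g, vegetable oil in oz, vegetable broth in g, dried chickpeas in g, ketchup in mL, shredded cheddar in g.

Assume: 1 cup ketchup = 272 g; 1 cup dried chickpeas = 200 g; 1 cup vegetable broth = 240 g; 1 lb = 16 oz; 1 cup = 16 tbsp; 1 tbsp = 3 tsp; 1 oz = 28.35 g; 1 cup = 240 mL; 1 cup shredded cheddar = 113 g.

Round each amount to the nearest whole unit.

Scaling factor: 23/6.
quinoa: 14 oz × 23/6 × 28.35 g/oz ≈ 1521 g
vegetable oil: 350 g × 23/6 ÷ 28.35 g/oz ≈ 47 oz
vegetable broth: (1 tbsp + 1 tsp = 4/3 tbsp) × 23/6 ÷ 16 tbsp/cup × 240 g/cup ≈ 77 g
dried chickpeas: 1.75 cup × 23/6 × 200 g/cup ≈ 1342 g
ketchup: (1 cup + 14 tbsp = 1.875 cup) × 23/6 × 240 mL/cup = 1725 mL
shredded cheddar: (2 tbsp + 1 tsp = 7/3 tbsp) × 23/6 ÷ 16 tbsp/cup × 113 g/cup ≈ 63 g

quinoa: 1521 g; vegetable oil: 47 oz; vegetable broth: 77 g; dried chickpeas: 1342 g; ketchup: 1725 mL; shredded cheddar: 63 g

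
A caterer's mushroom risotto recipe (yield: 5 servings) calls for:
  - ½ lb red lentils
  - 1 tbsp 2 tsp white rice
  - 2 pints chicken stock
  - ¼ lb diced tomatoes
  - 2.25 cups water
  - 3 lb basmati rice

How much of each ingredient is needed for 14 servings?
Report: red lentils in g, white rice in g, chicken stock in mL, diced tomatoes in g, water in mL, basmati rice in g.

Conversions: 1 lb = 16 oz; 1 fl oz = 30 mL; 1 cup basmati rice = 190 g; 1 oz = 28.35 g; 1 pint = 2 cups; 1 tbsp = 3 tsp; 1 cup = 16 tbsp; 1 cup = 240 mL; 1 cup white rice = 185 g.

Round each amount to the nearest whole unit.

Scaling factor: 14/5 = 2.8.
red lentils: 0.5 lb × 14/5 × 16 oz/lb × 28.35 g/oz ≈ 635 g
white rice: (1 tbsp + 2 tsp = 5/3 tbsp) × 14/5 ÷ 16 tbsp/cup × 185 g/cup ≈ 54 g
chicken stock: 2 pint × 14/5 × 2 cup/pint × 240 mL/cup = 2688 mL
diced tomatoes: 0.25 lb × 14/5 × 16 oz/lb × 28.35 g/oz ≈ 318 g
water: 2.25 cup × 14/5 × 240 mL/cup = 1512 mL
basmati rice: 3 lb × 14/5 × 16 oz/lb × 28.35 g/oz ≈ 3810 g

red lentils: 635 g; white rice: 54 g; chicken stock: 2688 mL; diced tomatoes: 318 g; water: 1512 mL; basmati rice: 3810 g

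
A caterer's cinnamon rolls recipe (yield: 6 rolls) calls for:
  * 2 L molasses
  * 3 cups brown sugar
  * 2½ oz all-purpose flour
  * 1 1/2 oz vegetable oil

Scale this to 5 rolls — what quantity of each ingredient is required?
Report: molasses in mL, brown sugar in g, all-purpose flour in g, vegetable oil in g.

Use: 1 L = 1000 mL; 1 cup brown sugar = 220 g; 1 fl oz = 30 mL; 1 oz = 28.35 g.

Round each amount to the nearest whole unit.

Scaling factor: 5/6.
molasses: 2 L × 5/6 × 1000 mL/L ≈ 1667 mL
brown sugar: 3 cup × 5/6 × 220 g/cup = 550 g
all-purpose flour: 2.5 oz × 5/6 × 28.35 g/oz ≈ 59 g
vegetable oil: 1.5 oz × 5/6 × 28.35 g/oz ≈ 35 g

molasses: 1667 mL; brown sugar: 550 g; all-purpose flour: 59 g; vegetable oil: 35 g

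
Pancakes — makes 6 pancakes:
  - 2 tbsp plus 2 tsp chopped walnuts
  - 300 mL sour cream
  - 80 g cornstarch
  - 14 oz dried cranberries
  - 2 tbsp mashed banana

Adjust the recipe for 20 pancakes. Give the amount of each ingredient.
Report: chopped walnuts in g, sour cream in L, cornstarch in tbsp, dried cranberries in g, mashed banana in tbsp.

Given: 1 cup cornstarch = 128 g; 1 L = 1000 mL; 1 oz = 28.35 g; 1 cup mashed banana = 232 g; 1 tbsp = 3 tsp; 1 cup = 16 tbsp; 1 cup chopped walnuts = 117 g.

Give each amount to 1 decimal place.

Scaling factor: 20/6 = 10/3.
chopped walnuts: (2 tbsp + 2 tsp = 8/3 tbsp) × 10/3 ÷ 16 tbsp/cup × 117 g/cup = 65.0 g
sour cream: 300 mL × 10/3 ÷ 1000 mL/L = 1.0 L
cornstarch: 80 g × 10/3 ÷ 128 g/cup × 16 tbsp/cup ≈ 33.3 tbsp
dried cranberries: 14 oz × 10/3 × 28.35 g/oz = 1323.0 g
mashed banana: 2 tbsp × 10/3 ≈ 6.7 tbsp

chopped walnuts: 65.0 g; sour cream: 1.0 L; cornstarch: 33.3 tbsp; dried cranberries: 1323.0 g; mashed banana: 6.7 tbsp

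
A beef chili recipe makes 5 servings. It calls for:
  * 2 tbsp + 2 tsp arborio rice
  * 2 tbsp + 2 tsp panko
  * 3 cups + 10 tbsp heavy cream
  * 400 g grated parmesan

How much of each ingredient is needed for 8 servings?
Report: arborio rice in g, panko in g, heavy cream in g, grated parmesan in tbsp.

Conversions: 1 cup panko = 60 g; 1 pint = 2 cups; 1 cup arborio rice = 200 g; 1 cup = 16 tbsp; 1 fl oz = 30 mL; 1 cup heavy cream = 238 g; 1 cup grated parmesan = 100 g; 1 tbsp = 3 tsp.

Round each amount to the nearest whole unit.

Scaling factor: 8/5 = 1.6.
arborio rice: (2 tbsp + 2 tsp = 8/3 tbsp) × 8/5 ÷ 16 tbsp/cup × 200 g/cup ≈ 53 g
panko: (2 tbsp + 2 tsp = 8/3 tbsp) × 8/5 ÷ 16 tbsp/cup × 60 g/cup = 16 g
heavy cream: (3 cup + 10 tbsp = 3.625 cup) × 8/5 × 238 g/cup ≈ 1380 g
grated parmesan: 400 g × 8/5 ÷ 100 g/cup × 16 tbsp/cup ≈ 102 tbsp

arborio rice: 53 g; panko: 16 g; heavy cream: 1380 g; grated parmesan: 102 tbsp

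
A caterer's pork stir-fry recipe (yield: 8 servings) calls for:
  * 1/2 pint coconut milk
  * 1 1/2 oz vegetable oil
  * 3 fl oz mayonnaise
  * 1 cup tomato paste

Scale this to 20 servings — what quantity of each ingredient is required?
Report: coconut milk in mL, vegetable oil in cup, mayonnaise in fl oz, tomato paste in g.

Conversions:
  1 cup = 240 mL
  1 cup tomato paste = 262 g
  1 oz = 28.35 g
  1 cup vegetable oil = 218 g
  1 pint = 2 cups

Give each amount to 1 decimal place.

Scaling factor: 20/8 = 5/2 = 2.5.
coconut milk: 0.5 pint × 5/2 × 2 cup/pint × 240 mL/cup = 600.0 mL
vegetable oil: 1.5 oz × 5/2 × 28.35 g/oz ÷ 218 g/cup ≈ 0.5 cup
mayonnaise: 3 fl oz × 5/2 = 7.5 fl oz
tomato paste: 1 cup × 5/2 × 262 g/cup = 655.0 g

coconut milk: 600.0 mL; vegetable oil: 0.5 cup; mayonnaise: 7.5 fl oz; tomato paste: 655.0 g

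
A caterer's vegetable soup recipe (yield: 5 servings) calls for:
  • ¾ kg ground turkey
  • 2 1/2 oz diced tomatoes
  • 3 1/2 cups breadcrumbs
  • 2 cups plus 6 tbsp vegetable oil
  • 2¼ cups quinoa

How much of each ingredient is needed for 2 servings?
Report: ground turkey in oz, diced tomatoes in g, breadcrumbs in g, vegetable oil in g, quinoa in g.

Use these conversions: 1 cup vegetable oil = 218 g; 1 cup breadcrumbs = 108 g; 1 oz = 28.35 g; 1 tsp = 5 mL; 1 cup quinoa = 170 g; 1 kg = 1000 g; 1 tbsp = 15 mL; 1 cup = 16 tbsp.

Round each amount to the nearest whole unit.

Scaling factor: 2/5 = 0.4.
ground turkey: 0.75 kg × 2/5 × 1000 g/kg ÷ 28.35 g/oz ≈ 11 oz
diced tomatoes: 2.5 oz × 2/5 × 28.35 g/oz ≈ 28 g
breadcrumbs: 3.5 cup × 2/5 × 108 g/cup ≈ 151 g
vegetable oil: (2 cup + 6 tbsp = 2.375 cup) × 2/5 × 218 g/cup ≈ 207 g
quinoa: 2.25 cup × 2/5 × 170 g/cup = 153 g

ground turkey: 11 oz; diced tomatoes: 28 g; breadcrumbs: 151 g; vegetable oil: 207 g; quinoa: 153 g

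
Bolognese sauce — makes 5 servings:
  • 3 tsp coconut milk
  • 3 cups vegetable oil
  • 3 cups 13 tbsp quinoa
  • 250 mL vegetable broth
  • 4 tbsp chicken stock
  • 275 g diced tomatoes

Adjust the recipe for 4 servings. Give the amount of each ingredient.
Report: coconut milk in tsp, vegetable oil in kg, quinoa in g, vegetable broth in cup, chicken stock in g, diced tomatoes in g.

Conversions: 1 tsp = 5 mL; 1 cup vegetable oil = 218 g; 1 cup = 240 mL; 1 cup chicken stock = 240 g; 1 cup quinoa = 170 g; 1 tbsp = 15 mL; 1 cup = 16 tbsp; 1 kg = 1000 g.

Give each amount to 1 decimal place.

coconut milk: 2.4 tsp; vegetable oil: 0.5 kg; quinoa: 518.5 g; vegetable broth: 0.8 cup; chicken stock: 48.0 g; diced tomatoes: 220.0 g

Scaling factor: 4/5 = 0.8.
coconut milk: 3 tsp × 4/5 = 2.4 tsp
vegetable oil: 3 cup × 4/5 × 218 g/cup ÷ 1000 g/kg ≈ 0.5 kg
quinoa: (3 cup + 13 tbsp = 3.8125 cup) × 4/5 × 170 g/cup = 518.5 g
vegetable broth: 250 mL × 4/5 ÷ 240 mL/cup ≈ 0.8 cup
chicken stock: 4 tbsp × 4/5 ÷ 16 tbsp/cup × 240 g/cup = 48.0 g
diced tomatoes: 275 g × 4/5 = 220.0 g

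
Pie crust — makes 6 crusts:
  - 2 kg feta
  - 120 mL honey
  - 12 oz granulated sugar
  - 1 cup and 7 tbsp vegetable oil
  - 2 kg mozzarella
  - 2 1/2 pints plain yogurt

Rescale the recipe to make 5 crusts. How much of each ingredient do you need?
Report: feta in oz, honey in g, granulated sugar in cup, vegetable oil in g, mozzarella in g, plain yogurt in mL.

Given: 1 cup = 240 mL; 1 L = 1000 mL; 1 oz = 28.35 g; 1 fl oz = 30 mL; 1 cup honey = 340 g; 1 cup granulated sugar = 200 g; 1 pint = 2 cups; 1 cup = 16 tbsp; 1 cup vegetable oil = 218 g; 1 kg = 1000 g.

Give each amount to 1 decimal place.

Scaling factor: 5/6.
feta: 2 kg × 5/6 × 1000 g/kg ÷ 28.35 g/oz ≈ 58.8 oz
honey: 120 mL × 5/6 ÷ 240 mL/cup × 340 g/cup ≈ 141.7 g
granulated sugar: 12 oz × 5/6 × 28.35 g/oz ÷ 200 g/cup ≈ 1.4 cup
vegetable oil: (1 cup + 7 tbsp = 1.4375 cup) × 5/6 × 218 g/cup ≈ 261.1 g
mozzarella: 2 kg × 5/6 × 1000 g/kg ≈ 1666.7 g
plain yogurt: 2.5 pint × 5/6 × 2 cup/pint × 240 mL/cup = 1000.0 mL

feta: 58.8 oz; honey: 141.7 g; granulated sugar: 1.4 cup; vegetable oil: 261.1 g; mozzarella: 1666.7 g; plain yogurt: 1000.0 mL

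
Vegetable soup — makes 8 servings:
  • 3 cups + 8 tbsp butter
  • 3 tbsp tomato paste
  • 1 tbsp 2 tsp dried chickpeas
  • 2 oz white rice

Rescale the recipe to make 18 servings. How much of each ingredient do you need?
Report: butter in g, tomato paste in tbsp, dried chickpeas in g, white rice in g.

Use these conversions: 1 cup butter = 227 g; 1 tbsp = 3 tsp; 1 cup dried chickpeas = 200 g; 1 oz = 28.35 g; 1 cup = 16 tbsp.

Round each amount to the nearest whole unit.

Scaling factor: 18/8 = 9/4 = 2.25.
butter: (3 cup + 8 tbsp = 3.5 cup) × 9/4 × 227 g/cup ≈ 1788 g
tomato paste: 3 tbsp × 9/4 ≈ 7 tbsp
dried chickpeas: (1 tbsp + 2 tsp = 5/3 tbsp) × 9/4 ÷ 16 tbsp/cup × 200 g/cup ≈ 47 g
white rice: 2 oz × 9/4 × 28.35 g/oz ≈ 128 g

butter: 1788 g; tomato paste: 7 tbsp; dried chickpeas: 47 g; white rice: 128 g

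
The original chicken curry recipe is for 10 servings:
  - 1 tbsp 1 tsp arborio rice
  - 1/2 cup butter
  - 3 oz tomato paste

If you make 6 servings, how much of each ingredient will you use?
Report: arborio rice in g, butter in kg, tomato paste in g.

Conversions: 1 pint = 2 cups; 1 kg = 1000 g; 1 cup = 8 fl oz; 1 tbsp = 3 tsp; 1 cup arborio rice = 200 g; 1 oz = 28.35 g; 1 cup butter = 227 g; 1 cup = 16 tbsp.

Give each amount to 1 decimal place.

arborio rice: 10.0 g; butter: 0.1 kg; tomato paste: 51.0 g

Scaling factor: 6/10 = 3/5 = 0.6.
arborio rice: (1 tbsp + 1 tsp = 4/3 tbsp) × 3/5 ÷ 16 tbsp/cup × 200 g/cup = 10.0 g
butter: 0.5 cup × 3/5 × 227 g/cup ÷ 1000 g/kg ≈ 0.1 kg
tomato paste: 3 oz × 3/5 × 28.35 g/oz ≈ 51.0 g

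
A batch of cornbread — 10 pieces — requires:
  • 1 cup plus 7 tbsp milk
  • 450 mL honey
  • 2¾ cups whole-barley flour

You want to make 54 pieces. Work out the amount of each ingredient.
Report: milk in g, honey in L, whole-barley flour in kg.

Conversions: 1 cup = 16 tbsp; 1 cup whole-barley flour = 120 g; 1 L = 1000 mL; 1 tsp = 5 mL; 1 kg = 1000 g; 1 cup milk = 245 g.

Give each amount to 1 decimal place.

Scaling factor: 54/10 = 27/5 = 5.4.
milk: (1 cup + 7 tbsp = 1.4375 cup) × 27/5 × 245 g/cup ≈ 1901.8 g
honey: 450 mL × 27/5 ÷ 1000 mL/L ≈ 2.4 L
whole-barley flour: 2.75 cup × 27/5 × 120 g/cup ÷ 1000 g/kg ≈ 1.8 kg

milk: 1901.8 g; honey: 2.4 L; whole-barley flour: 1.8 kg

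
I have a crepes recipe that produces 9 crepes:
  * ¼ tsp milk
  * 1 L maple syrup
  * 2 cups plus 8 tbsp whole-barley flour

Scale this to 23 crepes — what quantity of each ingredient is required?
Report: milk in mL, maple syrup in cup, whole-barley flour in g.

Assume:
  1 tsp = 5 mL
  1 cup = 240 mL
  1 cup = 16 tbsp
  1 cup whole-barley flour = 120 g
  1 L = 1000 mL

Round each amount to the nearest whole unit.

milk: 3 mL; maple syrup: 11 cup; whole-barley flour: 767 g

Scaling factor: 23/9.
milk: 0.25 tsp × 23/9 × 5 mL/tsp ≈ 3 mL
maple syrup: 1 L × 23/9 × 1000 mL/L ÷ 240 mL/cup ≈ 11 cup
whole-barley flour: (2 cup + 8 tbsp = 2.5 cup) × 23/9 × 120 g/cup ≈ 767 g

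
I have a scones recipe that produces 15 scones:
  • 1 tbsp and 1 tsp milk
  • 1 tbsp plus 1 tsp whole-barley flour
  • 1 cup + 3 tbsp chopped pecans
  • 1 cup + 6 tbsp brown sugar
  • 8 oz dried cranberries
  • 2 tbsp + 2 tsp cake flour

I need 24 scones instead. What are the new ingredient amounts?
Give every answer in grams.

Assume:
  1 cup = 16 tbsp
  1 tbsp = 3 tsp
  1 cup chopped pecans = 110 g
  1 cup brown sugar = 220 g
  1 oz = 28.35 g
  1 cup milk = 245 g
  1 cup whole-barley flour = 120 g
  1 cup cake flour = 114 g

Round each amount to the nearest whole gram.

Scaling factor: 24/15 = 8/5 = 1.6.
milk: (1 tbsp + 1 tsp = 4/3 tbsp) × 8/5 ÷ 16 tbsp/cup × 245 g/cup ≈ 33 g
whole-barley flour: (1 tbsp + 1 tsp = 4/3 tbsp) × 8/5 ÷ 16 tbsp/cup × 120 g/cup = 16 g
chopped pecans: (1 cup + 3 tbsp = 1.1875 cup) × 8/5 × 110 g/cup = 209 g
brown sugar: (1 cup + 6 tbsp = 1.375 cup) × 8/5 × 220 g/cup = 484 g
dried cranberries: 8 oz × 8/5 × 28.35 g/oz ≈ 363 g
cake flour: (2 tbsp + 2 tsp = 8/3 tbsp) × 8/5 ÷ 16 tbsp/cup × 114 g/cup ≈ 30 g

milk: 33 g; whole-barley flour: 16 g; chopped pecans: 209 g; brown sugar: 484 g; dried cranberries: 363 g; cake flour: 30 g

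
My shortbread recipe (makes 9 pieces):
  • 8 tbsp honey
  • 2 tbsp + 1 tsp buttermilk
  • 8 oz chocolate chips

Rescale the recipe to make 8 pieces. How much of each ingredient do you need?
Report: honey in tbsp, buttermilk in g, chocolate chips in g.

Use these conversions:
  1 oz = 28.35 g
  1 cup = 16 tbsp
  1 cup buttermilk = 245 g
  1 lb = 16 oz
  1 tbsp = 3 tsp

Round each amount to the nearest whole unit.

honey: 7 tbsp; buttermilk: 32 g; chocolate chips: 202 g

Scaling factor: 8/9.
honey: 8 tbsp × 8/9 ≈ 7 tbsp
buttermilk: (2 tbsp + 1 tsp = 7/3 tbsp) × 8/9 ÷ 16 tbsp/cup × 245 g/cup ≈ 32 g
chocolate chips: 8 oz × 8/9 × 28.35 g/oz ≈ 202 g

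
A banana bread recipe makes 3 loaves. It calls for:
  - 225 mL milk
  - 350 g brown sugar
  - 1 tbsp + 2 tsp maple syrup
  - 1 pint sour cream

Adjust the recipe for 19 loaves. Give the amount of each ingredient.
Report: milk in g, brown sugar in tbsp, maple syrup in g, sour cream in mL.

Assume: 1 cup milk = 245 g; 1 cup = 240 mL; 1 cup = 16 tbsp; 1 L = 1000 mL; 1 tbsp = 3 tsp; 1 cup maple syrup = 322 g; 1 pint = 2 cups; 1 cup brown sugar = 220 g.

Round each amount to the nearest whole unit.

Scaling factor: 19/3.
milk: 225 mL × 19/3 ÷ 240 mL/cup × 245 g/cup ≈ 1455 g
brown sugar: 350 g × 19/3 ÷ 220 g/cup × 16 tbsp/cup ≈ 161 tbsp
maple syrup: (1 tbsp + 2 tsp = 5/3 tbsp) × 19/3 ÷ 16 tbsp/cup × 322 g/cup ≈ 212 g
sour cream: 1 pint × 19/3 × 2 cup/pint × 240 mL/cup = 3040 mL

milk: 1455 g; brown sugar: 161 tbsp; maple syrup: 212 g; sour cream: 3040 mL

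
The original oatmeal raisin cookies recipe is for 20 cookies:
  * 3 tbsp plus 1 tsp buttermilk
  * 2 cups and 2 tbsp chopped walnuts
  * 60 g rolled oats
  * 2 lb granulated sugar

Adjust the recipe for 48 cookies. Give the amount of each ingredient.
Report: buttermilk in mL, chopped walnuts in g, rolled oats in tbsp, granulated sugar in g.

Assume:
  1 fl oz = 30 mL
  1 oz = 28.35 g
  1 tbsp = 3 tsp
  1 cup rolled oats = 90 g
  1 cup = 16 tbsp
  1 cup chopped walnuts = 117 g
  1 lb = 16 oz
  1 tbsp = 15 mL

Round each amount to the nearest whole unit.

buttermilk: 120 mL; chopped walnuts: 597 g; rolled oats: 26 tbsp; granulated sugar: 2177 g

Scaling factor: 48/20 = 12/5 = 2.4.
buttermilk: (3 tbsp + 1 tsp = 10/3 tbsp) × 12/5 × 15 mL/tbsp = 120 mL
chopped walnuts: (2 cup + 2 tbsp = 2.125 cup) × 12/5 × 117 g/cup ≈ 597 g
rolled oats: 60 g × 12/5 ÷ 90 g/cup × 16 tbsp/cup ≈ 26 tbsp
granulated sugar: 2 lb × 12/5 × 16 oz/lb × 28.35 g/oz ≈ 2177 g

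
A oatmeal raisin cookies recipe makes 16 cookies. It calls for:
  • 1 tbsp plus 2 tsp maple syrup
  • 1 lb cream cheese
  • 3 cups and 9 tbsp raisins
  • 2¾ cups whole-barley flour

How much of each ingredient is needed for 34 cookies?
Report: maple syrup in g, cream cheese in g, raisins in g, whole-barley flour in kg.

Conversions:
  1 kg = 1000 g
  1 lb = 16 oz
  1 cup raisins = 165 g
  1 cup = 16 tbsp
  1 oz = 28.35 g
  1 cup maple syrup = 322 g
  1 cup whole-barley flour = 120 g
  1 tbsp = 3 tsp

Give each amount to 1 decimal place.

Scaling factor: 34/16 = 17/8 = 2.125.
maple syrup: (1 tbsp + 2 tsp = 5/3 tbsp) × 17/8 ÷ 16 tbsp/cup × 322 g/cup ≈ 71.3 g
cream cheese: 1 lb × 17/8 × 16 oz/lb × 28.35 g/oz = 963.9 g
raisins: (3 cup + 9 tbsp = 3.5625 cup) × 17/8 × 165 g/cup ≈ 1249.1 g
whole-barley flour: 2.75 cup × 17/8 × 120 g/cup ÷ 1000 g/kg ≈ 0.7 kg

maple syrup: 71.3 g; cream cheese: 963.9 g; raisins: 1249.1 g; whole-barley flour: 0.7 kg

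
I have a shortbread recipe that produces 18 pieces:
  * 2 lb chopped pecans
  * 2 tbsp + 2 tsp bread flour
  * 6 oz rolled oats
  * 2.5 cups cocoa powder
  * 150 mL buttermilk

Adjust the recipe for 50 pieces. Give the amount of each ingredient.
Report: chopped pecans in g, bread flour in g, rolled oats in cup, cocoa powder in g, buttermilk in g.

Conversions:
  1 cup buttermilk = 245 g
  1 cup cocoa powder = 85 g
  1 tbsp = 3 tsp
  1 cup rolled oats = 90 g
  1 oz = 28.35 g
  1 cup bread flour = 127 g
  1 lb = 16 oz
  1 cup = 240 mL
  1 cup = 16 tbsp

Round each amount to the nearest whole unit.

Scaling factor: 50/18 = 25/9.
chopped pecans: 2 lb × 25/9 × 16 oz/lb × 28.35 g/oz = 2520 g
bread flour: (2 tbsp + 2 tsp = 8/3 tbsp) × 25/9 ÷ 16 tbsp/cup × 127 g/cup ≈ 59 g
rolled oats: 6 oz × 25/9 × 28.35 g/oz ÷ 90 g/cup ≈ 5 cup
cocoa powder: 2.5 cup × 25/9 × 85 g/cup ≈ 590 g
buttermilk: 150 mL × 25/9 ÷ 240 mL/cup × 245 g/cup ≈ 425 g

chopped pecans: 2520 g; bread flour: 59 g; rolled oats: 5 cup; cocoa powder: 590 g; buttermilk: 425 g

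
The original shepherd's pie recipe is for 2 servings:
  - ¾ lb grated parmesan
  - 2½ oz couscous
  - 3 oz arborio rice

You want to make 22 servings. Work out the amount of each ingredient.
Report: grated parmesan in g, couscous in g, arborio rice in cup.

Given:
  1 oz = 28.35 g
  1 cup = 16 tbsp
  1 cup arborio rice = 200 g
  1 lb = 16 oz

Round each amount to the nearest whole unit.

Scaling factor: 22/2 = 11.
grated parmesan: 0.75 lb × 11 × 16 oz/lb × 28.35 g/oz ≈ 3742 g
couscous: 2.5 oz × 11 × 28.35 g/oz ≈ 780 g
arborio rice: 3 oz × 11 × 28.35 g/oz ÷ 200 g/cup ≈ 5 cup

grated parmesan: 3742 g; couscous: 780 g; arborio rice: 5 cup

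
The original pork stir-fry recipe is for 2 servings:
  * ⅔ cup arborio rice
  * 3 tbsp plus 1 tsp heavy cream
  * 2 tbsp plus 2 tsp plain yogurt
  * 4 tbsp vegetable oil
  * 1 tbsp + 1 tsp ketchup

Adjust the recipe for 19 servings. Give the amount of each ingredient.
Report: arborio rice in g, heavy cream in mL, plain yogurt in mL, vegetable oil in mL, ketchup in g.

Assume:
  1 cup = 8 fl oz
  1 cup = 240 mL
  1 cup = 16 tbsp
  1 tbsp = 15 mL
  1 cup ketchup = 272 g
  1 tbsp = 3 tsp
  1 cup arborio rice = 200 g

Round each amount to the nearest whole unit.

arborio rice: 1267 g; heavy cream: 475 mL; plain yogurt: 380 mL; vegetable oil: 570 mL; ketchup: 215 g

Scaling factor: 19/2 = 9.5.
arborio rice: 2/3 cup × 19/2 × 200 g/cup ≈ 1267 g
heavy cream: (3 tbsp + 1 tsp = 10/3 tbsp) × 19/2 × 15 mL/tbsp = 475 mL
plain yogurt: (2 tbsp + 2 tsp = 8/3 tbsp) × 19/2 × 15 mL/tbsp = 380 mL
vegetable oil: 4 tbsp × 19/2 × 15 mL/tbsp = 570 mL
ketchup: (1 tbsp + 1 tsp = 4/3 tbsp) × 19/2 ÷ 16 tbsp/cup × 272 g/cup ≈ 215 g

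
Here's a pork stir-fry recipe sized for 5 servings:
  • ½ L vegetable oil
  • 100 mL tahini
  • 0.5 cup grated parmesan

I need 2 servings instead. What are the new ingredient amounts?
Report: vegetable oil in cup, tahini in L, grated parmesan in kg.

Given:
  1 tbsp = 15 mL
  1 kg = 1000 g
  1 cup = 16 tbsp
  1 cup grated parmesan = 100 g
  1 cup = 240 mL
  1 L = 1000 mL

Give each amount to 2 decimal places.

Scaling factor: 2/5 = 0.4.
vegetable oil: 0.5 L × 2/5 × 1000 mL/L ÷ 240 mL/cup ≈ 0.83 cup
tahini: 100 mL × 2/5 ÷ 1000 mL/L = 0.04 L
grated parmesan: 0.5 cup × 2/5 × 100 g/cup ÷ 1000 g/kg = 0.02 kg

vegetable oil: 0.83 cup; tahini: 0.04 L; grated parmesan: 0.02 kg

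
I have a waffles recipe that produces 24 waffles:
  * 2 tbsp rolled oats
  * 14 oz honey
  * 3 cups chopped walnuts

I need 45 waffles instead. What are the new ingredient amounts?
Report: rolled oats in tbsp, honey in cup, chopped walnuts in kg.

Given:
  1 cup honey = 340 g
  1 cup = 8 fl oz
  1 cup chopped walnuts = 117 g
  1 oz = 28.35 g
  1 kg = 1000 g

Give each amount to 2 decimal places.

rolled oats: 3.75 tbsp; honey: 2.19 cup; chopped walnuts: 0.66 kg

Scaling factor: 45/24 = 15/8 = 1.875.
rolled oats: 2 tbsp × 15/8 = 3.75 tbsp
honey: 14 oz × 15/8 × 28.35 g/oz ÷ 340 g/cup ≈ 2.19 cup
chopped walnuts: 3 cup × 15/8 × 117 g/cup ÷ 1000 g/kg ≈ 0.66 kg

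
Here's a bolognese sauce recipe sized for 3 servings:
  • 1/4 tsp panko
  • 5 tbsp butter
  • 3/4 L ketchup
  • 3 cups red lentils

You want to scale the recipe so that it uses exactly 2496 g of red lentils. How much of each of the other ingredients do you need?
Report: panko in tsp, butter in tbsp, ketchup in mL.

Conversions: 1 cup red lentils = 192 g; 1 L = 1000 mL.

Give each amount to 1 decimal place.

panko: 1.1 tsp; butter: 21.7 tbsp; ketchup: 3250.0 mL

The original recipe has 576 g of red lentils, so the scaling factor is 2496 ÷ 576 = 13/3.
panko: 0.25 tsp × 13/3 ≈ 1.1 tsp
butter: 5 tbsp × 13/3 ≈ 21.7 tbsp
ketchup: 0.75 L × 13/3 × 1000 mL/L = 3250.0 mL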